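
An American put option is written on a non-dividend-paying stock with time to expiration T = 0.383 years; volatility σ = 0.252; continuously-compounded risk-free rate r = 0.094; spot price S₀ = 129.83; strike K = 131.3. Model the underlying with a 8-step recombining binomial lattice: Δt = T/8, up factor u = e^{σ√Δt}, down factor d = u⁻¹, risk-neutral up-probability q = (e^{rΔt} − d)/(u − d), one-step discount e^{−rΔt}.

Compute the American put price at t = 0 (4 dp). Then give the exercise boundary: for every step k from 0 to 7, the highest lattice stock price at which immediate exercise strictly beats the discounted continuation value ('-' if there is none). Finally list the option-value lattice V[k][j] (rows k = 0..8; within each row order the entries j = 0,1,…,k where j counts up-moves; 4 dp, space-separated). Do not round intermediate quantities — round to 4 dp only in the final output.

price = 7.0336
boundary = - - - 110.0363 116.2739 110.0363 116.2739 122.8651
tree:
7.0336
10.5324 3.9547
15.2537 6.3867 1.8065
21.2637 9.9921 3.2066 0.5659
27.1667 15.0261 5.5613 1.1215 0.0722
32.7530 21.2637 9.3482 2.2113 0.1534 0.0000
38.0397 27.1667 15.0261 4.3341 0.3258 0.0000 0.0000
43.0427 32.7530 21.2637 8.4349 0.6920 0.0000 0.0000 0.0000
47.7773 38.0397 27.1667 15.0261 1.4700 0.0000 0.0000 0.0000 0.0000

params: Δt=0.04788 u=1.05669 d=0.94635 q=0.52710 e^(-rΔt)=0.99551
t_8 payoffs: 47.7773 38.0397 27.1667 15.0261 1.4700 0.0000 0.0000 0.0000 0.0000
t_7: node(7,0) S=88.2573 payoff=43.0427 vs cont=42.4531 → 43.0427 [stop]  node(7,1) S=98.5470 payoff=32.7530 vs cont=32.1635 → 32.7530 [stop]  node(7,2) S=110.0363 payoff=21.2637 vs cont=20.6741 → 21.2637 [stop]  node(7,3) S=122.8651 payoff=8.4349 vs cont=7.8453 → 8.4349 [stop]  node(7,4) S=137.1897 payoff=0.0000 vs cont=0.6920 → 0.6920 [wait]  node(7,5) S=153.1842 payoff=0.0000 vs cont=0.0000 → 0.0000 [wait]  node(7,6) S=171.0436 payoff=0.0000 vs cont=0.0000 → 0.0000 [wait]  node(7,7) S=190.9851 payoff=0.0000 vs cont=0.0000 → 0.0000 [wait]  ⇒ S*(7)=122.8651
t_6: node(6,0) S=93.2603 payoff=38.0397 vs cont=37.4501 → 38.0397 [stop]  node(6,1) S=104.1333 payoff=27.1667 vs cont=26.5771 → 27.1667 [stop]  node(6,2) S=116.2739 payoff=15.0261 vs cont=14.4365 → 15.0261 [stop]  node(6,3) S=129.8300 payoff=1.4700 vs cont=4.3341 → 4.3341 [wait]  node(6,4) S=144.9665 payoff=0.0000 vs cont=0.3258 → 0.3258 [wait]  node(6,5) S=161.8678 payoff=0.0000 vs cont=0.0000 → 0.0000 [wait]  node(6,6) S=180.7395 payoff=0.0000 vs cont=0.0000 → 0.0000 [wait]  ⇒ S*(6)=116.2739
t_5: node(5,0) S=98.5470 payoff=32.7530 vs cont=32.1635 → 32.7530 [stop]  node(5,1) S=110.0363 payoff=21.2637 vs cont=20.6741 → 21.2637 [stop]  node(5,2) S=122.8651 payoff=8.4349 vs cont=9.3482 → 9.3482 [wait]  node(5,3) S=137.1897 payoff=0.0000 vs cont=2.2113 → 2.2113 [wait]  node(5,4) S=153.1842 payoff=0.0000 vs cont=0.1534 → 0.1534 [wait]  node(5,5) S=171.0436 payoff=0.0000 vs cont=0.0000 → 0.0000 [wait]  ⇒ S*(5)=110.0363
t_4: node(4,0) S=104.1333 payoff=27.1667 vs cont=26.5771 → 27.1667 [stop]  node(4,1) S=116.2739 payoff=15.0261 vs cont=14.9158 → 15.0261 [stop]  node(4,2) S=129.8300 payoff=1.4700 vs cont=5.5613 → 5.5613 [wait]  node(4,3) S=144.9665 payoff=0.0000 vs cont=1.1215 → 1.1215 [wait]  node(4,4) S=161.8678 payoff=0.0000 vs cont=0.0722 → 0.0722 [wait]  ⇒ S*(4)=116.2739
t_3: node(3,0) S=110.0363 payoff=21.2637 vs cont=20.6741 → 21.2637 [stop]  node(3,1) S=122.8651 payoff=8.4349 vs cont=9.9921 → 9.9921 [wait]  node(3,2) S=137.1897 payoff=0.0000 vs cont=3.2066 → 3.2066 [wait]  node(3,3) S=153.1842 payoff=0.0000 vs cont=0.5659 → 0.5659 [wait]  ⇒ S*(3)=110.0363
t_2: node(2,0) S=116.2739 payoff=15.0261 vs cont=15.2537 → 15.2537 [wait]  node(2,1) S=129.8300 payoff=1.4700 vs cont=6.3867 → 6.3867 [wait]  node(2,2) S=144.9665 payoff=0.0000 vs cont=1.8065 → 1.8065 [wait]  ⇒ S*(2)=-
t_1: node(1,0) S=122.8651 payoff=8.4349 vs cont=10.5324 → 10.5324 [wait]  node(1,1) S=137.1897 payoff=0.0000 vs cont=3.9547 → 3.9547 [wait]  ⇒ S*(1)=-
t_0: node(0,0) S=129.8300 payoff=1.4700 vs cont=7.0336 → 7.0336 [wait]  ⇒ S*(0)=-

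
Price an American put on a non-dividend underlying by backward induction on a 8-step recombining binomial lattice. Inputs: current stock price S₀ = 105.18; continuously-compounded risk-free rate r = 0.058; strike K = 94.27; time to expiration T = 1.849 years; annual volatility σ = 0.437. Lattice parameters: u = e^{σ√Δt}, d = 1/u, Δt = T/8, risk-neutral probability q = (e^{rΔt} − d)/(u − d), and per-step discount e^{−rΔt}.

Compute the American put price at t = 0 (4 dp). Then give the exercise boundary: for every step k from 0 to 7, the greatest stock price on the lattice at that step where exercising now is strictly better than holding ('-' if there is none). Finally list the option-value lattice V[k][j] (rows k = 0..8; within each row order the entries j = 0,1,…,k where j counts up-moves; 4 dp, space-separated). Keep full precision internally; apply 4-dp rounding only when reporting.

params: Δt=0.23112 u=1.23379 d=0.81051 q=0.47955 e^(-rΔt)=0.98668
t_8 payoffs: 74.6813 64.4513 48.8790 25.1742 0.0000 0.0000 0.0000 0.0000 0.0000
t_7: node(7,0) S=24.1684 payoff=70.1016 vs cont=68.8463 → 70.1016 [stop]  node(7,1) S=36.7899 payoff=57.4801 vs cont=56.2248 → 57.4801 [stop]  node(7,2) S=56.0029 payoff=38.2671 vs cont=37.0118 → 38.2671 [stop]  node(7,3) S=85.2496 payoff=9.0204 vs cont=12.9274 → 12.9274 [wait]  node(7,4) S=129.7699 payoff=0.0000 vs cont=0.0000 → 0.0000 [wait]  node(7,5) S=197.5403 payoff=0.0000 vs cont=0.0000 → 0.0000 [wait]  node(7,6) S=300.7027 payoff=0.0000 vs cont=0.0000 → 0.0000 [wait]  node(7,7) S=457.7401 payoff=0.0000 vs cont=0.0000 → 0.0000 [wait]  ⇒ S*(7)=56.0029
t_6: node(6,0) S=29.8187 payoff=64.4513 vs cont=63.1961 → 64.4513 [stop]  node(6,1) S=45.3910 payoff=48.8790 vs cont=47.6237 → 48.8790 [stop]  node(6,2) S=69.0958 payoff=25.1742 vs cont=25.7676 → 25.7676 [wait]  node(6,3) S=105.1800 payoff=0.0000 vs cont=6.6384 → 6.6384 [wait]  node(6,4) S=160.1087 payoff=0.0000 vs cont=0.0000 → 0.0000 [wait]  node(6,5) S=243.7230 payoff=0.0000 vs cont=0.0000 → 0.0000 [wait]  node(6,6) S=371.0036 payoff=0.0000 vs cont=0.0000 → 0.0000 [wait]  ⇒ S*(6)=45.3910
t_5: node(5,0) S=36.7899 payoff=57.4801 vs cont=56.2248 → 57.4801 [stop]  node(5,1) S=56.0029 payoff=38.2671 vs cont=37.2926 → 38.2671 [stop]  node(5,2) S=85.2496 payoff=9.0204 vs cont=16.3732 → 16.3732 [wait]  node(5,3) S=129.7699 payoff=0.0000 vs cont=3.4089 → 3.4089 [wait]  node(5,4) S=197.5403 payoff=0.0000 vs cont=0.0000 → 0.0000 [wait]  node(5,5) S=300.7027 payoff=0.0000 vs cont=0.0000 → 0.0000 [wait]  ⇒ S*(5)=56.0029
t_4: node(4,0) S=45.3910 payoff=48.8790 vs cont=47.6237 → 48.8790 [stop]  node(4,1) S=69.0958 payoff=25.1742 vs cont=27.3980 → 27.3980 [wait]  node(4,2) S=105.1800 payoff=0.0000 vs cont=10.0209 → 10.0209 [wait]  node(4,3) S=160.1087 payoff=0.0000 vs cont=1.7505 → 1.7505 [wait]  node(4,4) S=243.7230 payoff=0.0000 vs cont=0.0000 → 0.0000 [wait]  ⇒ S*(4)=45.3910
t_3: node(3,0) S=56.0029 payoff=38.2671 vs cont=38.0640 → 38.2671 [stop]  node(3,1) S=85.2496 payoff=9.0204 vs cont=18.8109 → 18.8109 [wait]  node(3,2) S=129.7699 payoff=0.0000 vs cont=5.9742 → 5.9742 [wait]  node(3,3) S=197.5403 payoff=0.0000 vs cont=0.8989 → 0.8989 [wait]  ⇒ S*(3)=56.0029
t_2: node(2,0) S=69.0958 payoff=25.1742 vs cont=28.5515 → 28.5515 [wait]  node(2,1) S=105.1800 payoff=0.0000 vs cont=12.4865 → 12.4865 [wait]  node(2,2) S=160.1087 payoff=0.0000 vs cont=3.4932 → 3.4932 [wait]  ⇒ S*(2)=-
t_1: node(1,0) S=85.2496 payoff=9.0204 vs cont=20.5699 → 20.5699 [wait]  node(1,1) S=129.7699 payoff=0.0000 vs cont=8.0649 → 8.0649 [wait]  ⇒ S*(1)=-
t_0: node(0,0) S=105.1800 payoff=0.0000 vs cont=14.3790 → 14.3790 [wait]  ⇒ S*(0)=-

price = 14.3790
boundary = - - - 56.0029 45.3910 56.0029 45.3910 56.0029
tree:
14.3790
20.5699 8.0649
28.5515 12.4865 3.4932
38.2671 18.8109 5.9742 0.8989
48.8790 27.3980 10.0209 1.7505 0.0000
57.4801 38.2671 16.3732 3.4089 0.0000 0.0000
64.4513 48.8790 25.7676 6.6384 0.0000 0.0000 0.0000
70.1016 57.4801 38.2671 12.9274 0.0000 0.0000 0.0000 0.0000
74.6813 64.4513 48.8790 25.1742 0.0000 0.0000 0.0000 0.0000 0.0000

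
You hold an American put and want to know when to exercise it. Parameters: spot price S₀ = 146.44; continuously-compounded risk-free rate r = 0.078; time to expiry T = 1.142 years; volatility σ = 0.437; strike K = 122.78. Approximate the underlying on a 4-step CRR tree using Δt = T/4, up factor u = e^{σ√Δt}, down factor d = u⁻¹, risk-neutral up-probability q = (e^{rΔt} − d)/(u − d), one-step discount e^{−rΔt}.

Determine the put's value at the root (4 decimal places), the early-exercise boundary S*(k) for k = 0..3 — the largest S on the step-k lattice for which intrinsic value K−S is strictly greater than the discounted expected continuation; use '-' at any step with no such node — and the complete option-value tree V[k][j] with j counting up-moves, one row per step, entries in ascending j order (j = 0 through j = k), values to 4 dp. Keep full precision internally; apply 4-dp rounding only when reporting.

price = 11.7608
boundary = - - - 72.6839
tree:
11.7608
19.8691 3.8513
32.4067 7.7166 0.0000
50.0961 15.4614 0.0000 0.0000
65.2319 30.9794 0.0000 0.0000 0.0000

Δt=0.28550, u=1.26301, d=0.79176, q=0.48967, disc=e^(-rΔt)=0.97798
k=4 terminal: V=max(K-S,0) → 65.2319 30.9794 0.0000 0.0000 0.0000
k=3: j=0 S=72.6839 intr=50.0961 cont=47.3921 V=50.0961[EX]; j=1 S=115.9451 intr=6.8349 cont=15.4614 V=15.4614[hold]; j=2 S=184.9554 intr=0.0000 cont=0.0000 V=0.0000[hold]; j=3 S=295.0403 intr=0.0000 cont=0.0000 V=0.0000[hold]  S*(3)=72.6839
k=2: j=0 S=91.8006 intr=30.9794 cont=32.4067 V=32.4067[hold]; j=1 S=146.4400 intr=0.0000 cont=7.7166 V=7.7166[hold]; j=2 S=233.6007 intr=0.0000 cont=0.0000 V=0.0000[hold]  S*(2)=-
k=1: j=0 S=115.9451 intr=6.8349 cont=19.8691 V=19.8691[hold]; j=1 S=184.9554 intr=0.0000 cont=3.8513 V=3.8513[hold]  S*(1)=-
k=0: j=0 S=146.4400 intr=0.0000 cont=11.7608 V=11.7608[hold]  S*(0)=-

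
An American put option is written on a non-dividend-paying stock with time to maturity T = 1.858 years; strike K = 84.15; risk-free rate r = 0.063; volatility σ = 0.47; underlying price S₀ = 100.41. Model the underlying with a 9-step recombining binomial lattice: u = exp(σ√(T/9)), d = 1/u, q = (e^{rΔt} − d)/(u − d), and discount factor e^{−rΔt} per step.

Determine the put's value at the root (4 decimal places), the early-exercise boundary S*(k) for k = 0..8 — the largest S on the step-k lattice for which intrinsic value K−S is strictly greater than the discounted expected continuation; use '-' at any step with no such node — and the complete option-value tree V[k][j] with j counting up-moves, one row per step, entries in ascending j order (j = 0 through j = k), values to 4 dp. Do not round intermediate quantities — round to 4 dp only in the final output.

price = 12.1442
boundary = - - - - 42.7369 34.5191 42.7369 52.9110 65.5073
tree:
12.1442
17.2495 6.8850
23.8484 10.4941 3.1204
31.9722 15.6038 5.1848 0.9446
41.4131 22.5074 8.4695 1.7289 0.1115
49.6309 31.2622 13.5348 3.1532 0.2161 0.0000
56.2685 41.4131 21.0002 5.7285 0.4187 0.0000 0.0000
61.6298 49.6309 31.2390 10.3606 0.8115 0.0000 0.0000 0.0000
65.9602 56.2685 41.4131 18.6427 1.5726 0.0000 0.0000 0.0000 0.0000
69.4579 61.6298 49.6309 31.2390 3.0477 0.0000 0.0000 0.0000 0.0000 0.0000

Δt=0.20644  u=1.23807  d=0.80771  q=0.47723  discount=0.98708
step 9 (expiry): payoffs max(K−S,0) = 69.4579 61.6298 49.6309 31.2390 3.0477 0.0000 0.0000 0.0000 0.0000 0.0000
step 8: (k=8,j=0): S=18.1898, (K−S)⁺=65.9602, hold=64.8728 ⇒ V=65.9602 exercise | (k=8,j=1): S=27.8815, (K−S)⁺=56.2685, hold=55.1812 ⇒ V=56.2685 exercise | (k=8,j=2): S=42.7369, (K−S)⁺=41.4131, hold=40.3258 ⇒ V=41.4131 exercise | (k=8,j=3): S=65.5073, (K−S)⁺=18.6427, hold=17.5553 ⇒ V=18.6427 exercise | (k=8,j=4): S=100.4100, (K−S)⁺=0.0000, hold=1.5726 ⇒ V=1.5726 continue | (k=8,j=5): S=153.9090, (K−S)⁺=0.0000, hold=0.0000 ⇒ V=0.0000 continue | (k=8,j=6): S=235.9126, (K−S)⁺=0.0000, hold=0.0000 ⇒ V=0.0000 continue | (k=8,j=7): S=361.6083, (K−S)⁺=0.0000, hold=0.0000 ⇒ V=0.0000 continue | (k=8,j=8): S=554.2752, (K−S)⁺=0.0000, hold=0.0000 ⇒ V=0.0000 continue  boundary S*=65.5073
step 7: (k=7,j=0): S=22.5202, (K−S)⁺=61.6298, hold=60.5424 ⇒ V=61.6298 exercise | (k=7,j=1): S=34.5191, (K−S)⁺=49.6309, hold=48.5436 ⇒ V=49.6309 exercise | (k=7,j=2): S=52.9110, (K−S)⁺=31.2390, hold=30.1516 ⇒ V=31.2390 exercise | (k=7,j=3): S=81.1023, (K−S)⁺=3.0477, hold=10.3606 ⇒ V=10.3606 continue | (k=7,j=4): S=124.3141, (K−S)⁺=0.0000, hold=0.8115 ⇒ V=0.8115 continue | (k=7,j=5): S=190.5494, (K−S)⁺=0.0000, hold=0.0000 ⇒ V=0.0000 continue | (k=7,j=6): S=292.0753, (K−S)⁺=0.0000, hold=0.0000 ⇒ V=0.0000 continue | (k=7,j=7): S=447.6946, (K−S)⁺=0.0000, hold=0.0000 ⇒ V=0.0000 continue  boundary S*=52.9110
step 6: (k=6,j=0): S=27.8815, (K−S)⁺=56.2685, hold=55.1812 ⇒ V=56.2685 exercise | (k=6,j=1): S=42.7369, (K−S)⁺=41.4131, hold=40.3258 ⇒ V=41.4131 exercise | (k=6,j=2): S=65.5073, (K−S)⁺=18.6427, hold=21.0002 ⇒ V=21.0002 continue | (k=6,j=3): S=100.4100, (K−S)⁺=0.0000, hold=5.7285 ⇒ V=5.7285 continue | (k=6,j=4): S=153.9090, (K−S)⁺=0.0000, hold=0.4187 ⇒ V=0.4187 continue | (k=6,j=5): S=235.9126, (K−S)⁺=0.0000, hold=0.0000 ⇒ V=0.0000 continue | (k=6,j=6): S=361.6083, (K−S)⁺=0.0000, hold=0.0000 ⇒ V=0.0000 continue  boundary S*=42.7369
step 5: (k=5,j=0): S=34.5191, (K−S)⁺=49.6309, hold=48.5436 ⇒ V=49.6309 exercise | (k=5,j=1): S=52.9110, (K−S)⁺=31.2390, hold=31.2622 ⇒ V=31.2622 continue | (k=5,j=2): S=81.1023, (K−S)⁺=3.0477, hold=13.5348 ⇒ V=13.5348 continue | (k=5,j=3): S=124.3141, (K−S)⁺=0.0000, hold=3.1532 ⇒ V=3.1532 continue | (k=5,j=4): S=190.5494, (K−S)⁺=0.0000, hold=0.2161 ⇒ V=0.2161 continue | (k=5,j=5): S=292.0753, (K−S)⁺=0.0000, hold=0.0000 ⇒ V=0.0000 continue  boundary S*=34.5191
step 4: (k=4,j=0): S=42.7369, (K−S)⁺=41.4131, hold=40.3367 ⇒ V=41.4131 exercise | (k=4,j=1): S=65.5073, (K−S)⁺=18.6427, hold=22.5074 ⇒ V=22.5074 continue | (k=4,j=2): S=100.4100, (K−S)⁺=0.0000, hold=8.4695 ⇒ V=8.4695 continue | (k=4,j=3): S=153.9090, (K−S)⁺=0.0000, hold=1.7289 ⇒ V=1.7289 continue | (k=4,j=4): S=235.9126, (K−S)⁺=0.0000, hold=0.1115 ⇒ V=0.1115 continue  boundary S*=42.7369
step 3: (k=3,j=0): S=52.9110, (K−S)⁺=31.2390, hold=31.9722 ⇒ V=31.9722 continue | (k=3,j=1): S=81.1023, (K−S)⁺=3.0477, hold=15.6038 ⇒ V=15.6038 continue | (k=3,j=2): S=124.3141, (K−S)⁺=0.0000, hold=5.1848 ⇒ V=5.1848 continue | (k=3,j=3): S=190.5494, (K−S)⁺=0.0000, hold=0.9446 ⇒ V=0.9446 continue  boundary S*=-
step 2: (k=2,j=0): S=65.5073, (K−S)⁺=18.6427, hold=23.8484 ⇒ V=23.8484 continue | (k=2,j=1): S=100.4100, (K−S)⁺=0.0000, hold=10.4941 ⇒ V=10.4941 continue | (k=2,j=2): S=153.9090, (K−S)⁺=0.0000, hold=3.1204 ⇒ V=3.1204 continue  boundary S*=-
step 1: (k=1,j=0): S=81.1023, (K−S)⁺=3.0477, hold=17.2495 ⇒ V=17.2495 continue | (k=1,j=1): S=124.3141, (K−S)⁺=0.0000, hold=6.8850 ⇒ V=6.8850 continue  boundary S*=-
step 0: (k=0,j=0): S=100.4100, (K−S)⁺=0.0000, hold=12.1442 ⇒ V=12.1442 continue  boundary S*=-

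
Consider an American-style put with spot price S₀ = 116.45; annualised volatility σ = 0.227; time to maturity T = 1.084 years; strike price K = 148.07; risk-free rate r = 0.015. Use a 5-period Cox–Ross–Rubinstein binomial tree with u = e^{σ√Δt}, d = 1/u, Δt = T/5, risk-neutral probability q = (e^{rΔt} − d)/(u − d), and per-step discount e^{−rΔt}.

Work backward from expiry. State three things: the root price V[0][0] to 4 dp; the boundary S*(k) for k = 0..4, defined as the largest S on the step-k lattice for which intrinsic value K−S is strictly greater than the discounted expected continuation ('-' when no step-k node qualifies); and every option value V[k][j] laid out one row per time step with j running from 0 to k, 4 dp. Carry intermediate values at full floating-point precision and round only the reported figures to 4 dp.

price = 33.1080
boundary = - 104.7699 94.2614 104.7699 116.4500
tree:
33.1080
43.3001 22.6771
53.8086 32.1604 12.9173
63.2632 43.3001 20.7330 4.8355
71.7694 53.8086 31.6200 9.4933 0.0000
79.4224 63.2632 43.3001 18.6378 0.0000 0.0000

Δt=0.21680, u=1.11148, d=0.89970, q=0.48898, disc=e^(-rΔt)=0.99675
k=5 terminal: V=max(K-S,0) → 79.4224 63.2632 43.3001 18.6378 0.0000 0.0000
k=4: j=0 S=76.3006 intr=71.7694 cont=71.2886 V=71.7694[EX]; j=1 S=94.2614 intr=53.8086 cont=53.3279 V=53.8086[EX]; j=2 S=116.4500 intr=31.6200 cont=31.1393 V=31.6200[EX]; j=3 S=143.8617 intr=4.2083 cont=9.4933 V=9.4933[hold]; j=4 S=177.7260 intr=0.0000 cont=0.0000 V=0.0000[hold]  S*(4)=116.4500
k=3: j=0 S=84.8068 intr=63.2632 cont=62.7824 V=63.2632[EX]; j=1 S=104.7699 intr=43.3001 cont=42.8193 V=43.3001[EX]; j=2 S=129.4322 intr=18.6378 cont=20.7330 V=20.7330[hold]; j=3 S=159.8999 intr=0.0000 cont=4.8355 V=4.8355[hold]  S*(3)=104.7699
k=2: j=0 S=94.2614 intr=53.8086 cont=53.3279 V=53.8086[EX]; j=1 S=116.4500 intr=31.6200 cont=32.1604 V=32.1604[hold]; j=2 S=143.8617 intr=4.2083 cont=12.9173 V=12.9173[hold]  S*(2)=94.2614
k=1: j=0 S=104.7699 intr=43.3001 cont=43.0827 V=43.3001[EX]; j=1 S=129.4322 intr=18.6378 cont=22.6771 V=22.6771[hold]  S*(1)=104.7699
k=0: j=0 S=116.4500 intr=31.6200 cont=33.1080 V=33.1080[hold]  S*(0)=-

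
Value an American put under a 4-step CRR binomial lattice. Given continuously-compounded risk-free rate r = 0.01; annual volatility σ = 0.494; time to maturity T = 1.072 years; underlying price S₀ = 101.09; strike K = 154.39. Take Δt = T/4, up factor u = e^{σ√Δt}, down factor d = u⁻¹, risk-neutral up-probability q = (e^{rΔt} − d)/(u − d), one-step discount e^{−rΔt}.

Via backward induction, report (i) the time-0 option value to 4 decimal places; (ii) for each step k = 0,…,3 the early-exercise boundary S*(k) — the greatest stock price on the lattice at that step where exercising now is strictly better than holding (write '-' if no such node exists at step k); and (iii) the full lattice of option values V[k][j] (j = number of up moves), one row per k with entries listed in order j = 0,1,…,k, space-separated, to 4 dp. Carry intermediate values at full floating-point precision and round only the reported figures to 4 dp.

Δt=0.26800, u=1.29141, d=0.77435, q=0.44160, disc=e^(-rΔt)=0.99732
k=4 terminal: V=max(K-S,0) → 118.0448 93.7754 53.3000 0.0000 0.0000
k=3: j=0 S=46.9367 intr=107.4533 cont=107.0401 V=107.4533[EX]; j=1 S=78.2786 intr=76.1114 cont=75.6982 V=76.1114[EX]; j=2 S=130.5490 intr=23.8410 cont=29.6830 V=29.6830[hold]; j=3 S=217.7230 intr=0.0000 cont=0.0000 V=0.0000[hold]  S*(3)=78.2786
k=2: j=0 S=60.6146 intr=93.7754 cont=93.3622 V=93.7754[EX]; j=1 S=101.0900 intr=53.3000 cont=55.4597 V=55.4597[hold]; j=2 S=168.5928 intr=0.0000 cont=16.5306 V=16.5306[hold]  S*(2)=60.6146
k=1: j=0 S=78.2786 intr=76.1114 cont=76.6494 V=76.6494[hold]; j=1 S=130.5490 intr=23.8410 cont=38.1661 V=38.1661[hold]  S*(1)=-
k=0: j=0 S=101.0900 intr=53.3000 cont=59.4954 V=59.4954[hold]  S*(0)=-

price = 59.4954
boundary = - - 60.6146 78.2786
tree:
59.4954
76.6494 38.1661
93.7754 55.4597 16.5306
107.4533 76.1114 29.6830 0.0000
118.0448 93.7754 53.3000 0.0000 0.0000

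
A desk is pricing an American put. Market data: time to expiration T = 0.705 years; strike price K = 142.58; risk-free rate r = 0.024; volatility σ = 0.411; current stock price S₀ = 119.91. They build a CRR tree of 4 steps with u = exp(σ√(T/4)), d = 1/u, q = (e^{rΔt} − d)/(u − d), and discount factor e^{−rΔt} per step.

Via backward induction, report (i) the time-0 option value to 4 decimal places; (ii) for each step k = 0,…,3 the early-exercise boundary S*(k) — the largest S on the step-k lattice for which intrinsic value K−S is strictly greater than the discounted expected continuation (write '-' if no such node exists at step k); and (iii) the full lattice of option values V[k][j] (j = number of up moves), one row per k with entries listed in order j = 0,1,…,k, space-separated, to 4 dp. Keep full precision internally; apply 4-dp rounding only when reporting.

price = 31.1377
boundary = - - 84.9148 100.9066
tree:
31.1377
43.3869 17.5611
57.6652 27.6256 6.3336
71.1226 41.6734 11.9826 0.0000
82.4472 57.6652 22.6700 0.0000 0.0000

params: Δt=0.17625 u=1.18833 d=0.84152 q=0.46919 e^(-rΔt)=0.99578
t_4 payoffs: 82.4472 57.6652 22.6700 0.0000 0.0000
t_3: node(3,0) S=71.4574 payoff=71.1226 vs cont=70.5207 → 71.1226 [stop]  node(3,1) S=100.9066 payoff=41.6734 vs cont=41.0716 → 41.6734 [stop]  node(3,2) S=142.4923 payoff=0.0877 vs cont=11.9826 → 11.9826 [wait]  node(3,3) S=201.2165 payoff=0.0000 vs cont=0.0000 → 0.0000 [wait]  ⇒ S*(3)=100.9066
t_2: node(2,0) S=84.9148 payoff=57.6652 vs cont=57.0634 → 57.6652 [stop]  node(2,1) S=119.9100 payoff=22.6700 vs cont=27.6256 → 27.6256 [wait]  node(2,2) S=169.3275 payoff=0.0000 vs cont=6.3336 → 6.3336 [wait]  ⇒ S*(2)=84.9148
t_1: node(1,0) S=100.9066 payoff=41.6734 vs cont=43.3869 → 43.3869 [wait]  node(1,1) S=142.4923 payoff=0.0877 vs cont=17.5611 → 17.5611 [wait]  ⇒ S*(1)=-
t_0: node(0,0) S=119.9100 payoff=22.6700 vs cont=31.1377 → 31.1377 [wait]  ⇒ S*(0)=-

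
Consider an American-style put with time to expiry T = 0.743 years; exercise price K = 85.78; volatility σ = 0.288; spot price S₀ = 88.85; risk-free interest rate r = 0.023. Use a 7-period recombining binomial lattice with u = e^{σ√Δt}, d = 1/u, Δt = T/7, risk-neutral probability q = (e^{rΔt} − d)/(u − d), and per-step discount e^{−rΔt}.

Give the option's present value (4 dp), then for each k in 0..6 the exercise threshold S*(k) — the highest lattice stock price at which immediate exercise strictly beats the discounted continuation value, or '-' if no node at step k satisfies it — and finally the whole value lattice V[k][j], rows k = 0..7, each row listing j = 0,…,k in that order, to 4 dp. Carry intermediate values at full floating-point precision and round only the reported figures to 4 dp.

price = 6.8327
boundary = - - - - 61.0463 67.0516 73.6476
tree:
6.8327
9.9316 3.6358
13.9969 5.7426 1.4574
19.0147 8.8350 2.5471 0.3286
24.7337 13.1469 4.3834 0.6453 0.0000
30.2011 18.7284 7.3931 1.2672 0.0000 0.0000
35.1788 24.7337 12.1324 2.4887 0.0000 0.0000 0.0000
39.7108 30.2011 18.7284 4.8876 0.0000 0.0000 0.0000 0.0000

Δt=0.10614, u=1.09837, d=0.91044, q=0.48957, disc=e^(-rΔt)=0.99756
k=7 terminal: V=max(K-S,0) → 39.7108 30.2011 18.7284 4.8876 0.0000 0.0000 0.0000 0.0000
k=6: j=0 S=50.6012 intr=35.1788 cont=34.9697 V=35.1788[EX]; j=1 S=61.0463 intr=24.7337 cont=24.5245 V=24.7337[EX]; j=2 S=73.6476 intr=12.1324 cont=11.9233 V=12.1324[EX]; j=3 S=88.8500 intr=0.0000 cont=2.4887 V=2.4887[hold]; j=4 S=107.1905 intr=0.0000 cont=0.0000 V=0.0000[hold]; j=5 S=129.3169 intr=0.0000 cont=0.0000 V=0.0000[hold]; j=6 S=156.0107 intr=0.0000 cont=0.0000 V=0.0000[hold]  S*(6)=73.6476
k=5: j=0 S=55.5789 intr=30.2011 cont=29.9919 V=30.2011[EX]; j=1 S=67.0516 intr=18.7284 cont=18.5193 V=18.7284[EX]; j=2 S=80.8924 intr=4.8876 cont=7.3931 V=7.3931[hold]; j=3 S=97.5904 intr=0.0000 cont=1.2672 V=1.2672[hold]; j=4 S=117.7351 intr=0.0000 cont=0.0000 V=0.0000[hold]; j=5 S=142.0381 intr=0.0000 cont=0.0000 V=0.0000[hold]  S*(5)=67.0516
k=4: j=0 S=61.0463 intr=24.7337 cont=24.5245 V=24.7337[EX]; j=1 S=73.6476 intr=12.1324 cont=13.1469 V=13.1469[hold]; j=2 S=88.8500 intr=0.0000 cont=4.3834 V=4.3834[hold]; j=3 S=107.1905 intr=0.0000 cont=0.6453 V=0.6453[hold]; j=4 S=129.3169 intr=0.0000 cont=0.0000 V=0.0000[hold]  S*(4)=61.0463
k=3: j=0 S=67.0516 intr=18.7284 cont=19.0147 V=19.0147[hold]; j=1 S=80.8924 intr=4.8876 cont=8.8350 V=8.8350[hold]; j=2 S=97.5904 intr=0.0000 cont=2.5471 V=2.5471[hold]; j=3 S=117.7351 intr=0.0000 cont=0.3286 V=0.3286[hold]  S*(3)=-
k=2: j=0 S=73.6476 intr=12.1324 cont=13.9969 V=13.9969[hold]; j=1 S=88.8500 intr=0.0000 cont=5.7426 V=5.7426[hold]; j=2 S=107.1905 intr=0.0000 cont=1.4574 V=1.4574[hold]  S*(2)=-
k=1: j=0 S=80.8924 intr=4.8876 cont=9.9316 V=9.9316[hold]; j=1 S=97.5904 intr=0.0000 cont=3.6358 V=3.6358[hold]  S*(1)=-
k=0: j=0 S=88.8500 intr=0.0000 cont=6.8327 V=6.8327[hold]  S*(0)=-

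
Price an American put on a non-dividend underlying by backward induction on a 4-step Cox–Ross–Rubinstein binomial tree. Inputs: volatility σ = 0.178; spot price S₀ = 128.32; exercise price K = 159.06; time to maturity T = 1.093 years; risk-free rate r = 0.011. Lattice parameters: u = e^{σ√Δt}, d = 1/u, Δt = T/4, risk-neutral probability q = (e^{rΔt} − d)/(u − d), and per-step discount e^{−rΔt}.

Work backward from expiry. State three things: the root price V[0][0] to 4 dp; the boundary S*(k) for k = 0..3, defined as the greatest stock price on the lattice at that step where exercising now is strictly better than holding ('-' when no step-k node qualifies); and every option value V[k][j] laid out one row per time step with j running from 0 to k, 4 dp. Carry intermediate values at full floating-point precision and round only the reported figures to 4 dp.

price = 31.4378
boundary = - 116.9189 128.3200 140.8328
tree:
31.4378
42.1411 20.6185
52.5292 30.7400 10.3317
61.9943 42.1411 18.2272 2.2721
70.6185 52.5292 30.7400 4.4942 0.0000

params: Δt=0.27325 u=1.09751 d=0.91115 q=0.49291 e^(-rΔt)=0.99700
t_4 payoffs: 70.6185 52.5292 30.7400 4.4942 0.0000
t_3: node(3,0) S=97.0657 payoff=61.9943 vs cont=61.5170 → 61.9943 [stop]  node(3,1) S=116.9189 payoff=42.1411 vs cont=41.6637 → 42.1411 [stop]  node(3,2) S=140.8328 payoff=18.2272 vs cont=17.7498 → 18.2272 [stop]  node(3,3) S=169.6380 payoff=0.0000 vs cont=2.2721 → 2.2721 [wait]  ⇒ S*(3)=140.8328
t_2: node(2,0) S=106.5308 payoff=52.5292 vs cont=52.0518 → 52.5292 [stop]  node(2,1) S=128.3200 payoff=30.7400 vs cont=30.2626 → 30.7400 [stop]  node(2,2) S=154.5658 payoff=4.4942 vs cont=10.3317 → 10.3317 [wait]  ⇒ S*(2)=128.3200
t_1: node(1,0) S=116.9189 payoff=42.1411 vs cont=41.6637 → 42.1411 [stop]  node(1,1) S=140.8328 payoff=18.2272 vs cont=20.6185 → 20.6185 [wait]  ⇒ S*(1)=116.9189
t_0: node(0,0) S=128.3200 payoff=30.7400 vs cont=31.4378 → 31.4378 [wait]  ⇒ S*(0)=-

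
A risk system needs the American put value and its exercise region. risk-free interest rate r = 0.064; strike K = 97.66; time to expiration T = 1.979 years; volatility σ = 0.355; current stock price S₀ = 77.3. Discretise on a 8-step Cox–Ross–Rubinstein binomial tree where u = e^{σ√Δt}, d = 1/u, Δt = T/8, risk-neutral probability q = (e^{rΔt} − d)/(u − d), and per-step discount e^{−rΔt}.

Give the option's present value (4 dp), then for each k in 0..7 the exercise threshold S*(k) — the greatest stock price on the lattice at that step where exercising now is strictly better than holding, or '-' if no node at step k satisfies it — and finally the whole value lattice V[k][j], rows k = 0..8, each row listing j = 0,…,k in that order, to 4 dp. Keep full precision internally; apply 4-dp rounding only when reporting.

price = 24.0813
boundary = - 64.7885 54.3021 64.7885 54.3021 64.7885 54.3021 64.7885
tree:
24.0813
32.8715 16.0909
43.3579 23.3996 9.3218
52.1470 32.8715 14.7083 4.2523
59.5136 43.3579 22.4474 7.4665 1.1856
65.6878 52.1470 32.8715 12.7770 2.4134 0.0000
70.8627 59.5136 43.3579 21.0789 4.9130 0.0000 0.0000
75.2000 65.6878 52.1470 32.8715 10.0015 0.0000 0.0000 0.0000
78.8353 70.8627 59.5136 43.3579 20.3600 0.0000 0.0000 0.0000 0.0000

Δt=0.24738, u=1.19311, d=0.83814, q=0.50093, disc=e^(-rΔt)=0.98429
k=8 terminal: V=max(K-S,0) → 78.8353 70.8627 59.5136 43.3579 20.3600 0.0000 0.0000 0.0000 0.0000
k=7: j=0 S=22.4600 intr=75.2000 cont=73.6661 V=75.2000[EX]; j=1 S=31.9722 intr=65.6878 cont=64.1539 V=65.6878[EX]; j=2 S=45.5130 intr=52.1470 cont=50.6131 V=52.1470[EX]; j=3 S=64.7885 intr=32.8715 cont=31.3375 V=32.8715[EX]; j=4 S=92.2276 intr=5.4324 cont=10.0015 V=10.0015[hold]; j=5 S=131.2877 intr=0.0000 cont=0.0000 V=0.0000[hold]; j=6 S=186.8904 intr=0.0000 cont=0.0000 V=0.0000[hold]; j=7 S=266.0418 intr=0.0000 cont=0.0000 V=0.0000[hold]  S*(7)=64.7885
k=6: j=0 S=26.7973 intr=70.8627 cont=69.3288 V=70.8627[EX]; j=1 S=38.1464 intr=59.5136 cont=57.9796 V=59.5136[EX]; j=2 S=54.3021 intr=43.3579 cont=41.8239 V=43.3579[EX]; j=3 S=77.3000 intr=20.3600 cont=21.0789 V=21.0789[hold]; j=4 S=110.0379 intr=0.0000 cont=4.9130 V=4.9130[hold]; j=5 S=156.6410 intr=0.0000 cont=0.0000 V=0.0000[hold]; j=6 S=222.9813 intr=0.0000 cont=0.0000 V=0.0000[hold]  S*(6)=54.3021
k=5: j=0 S=31.9722 intr=65.6878 cont=64.1539 V=65.6878[EX]; j=1 S=45.5130 intr=52.1470 cont=50.6131 V=52.1470[EX]; j=2 S=64.7885 intr=32.8715 cont=31.6920 V=32.8715[EX]; j=3 S=92.2276 intr=5.4324 cont=12.7770 V=12.7770[hold]; j=4 S=131.2877 intr=0.0000 cont=2.4134 V=2.4134[hold]; j=5 S=186.8904 intr=0.0000 cont=0.0000 V=0.0000[hold]  S*(5)=64.7885
k=4: j=0 S=38.1464 intr=59.5136 cont=57.9796 V=59.5136[EX]; j=1 S=54.3021 intr=43.3579 cont=41.8239 V=43.3579[EX]; j=2 S=77.3000 intr=20.3600 cont=22.4474 V=22.4474[hold]; j=3 S=110.0379 intr=0.0000 cont=7.4665 V=7.4665[hold]; j=4 S=156.6410 intr=0.0000 cont=1.1856 V=1.1856[hold]  S*(4)=54.3021
k=3: j=0 S=45.5130 intr=52.1470 cont=50.6131 V=52.1470[EX]; j=1 S=64.7885 intr=32.8715 cont=32.3667 V=32.8715[EX]; j=2 S=92.2276 intr=5.4324 cont=14.7083 V=14.7083[hold]; j=3 S=131.2877 intr=0.0000 cont=4.2523 V=4.2523[hold]  S*(3)=64.7885
k=2: j=0 S=54.3021 intr=43.3579 cont=41.8239 V=43.3579[EX]; j=1 S=77.3000 intr=20.3600 cont=23.3996 V=23.3996[hold]; j=2 S=110.0379 intr=0.0000 cont=9.3218 V=9.3218[hold]  S*(2)=54.3021
k=1: j=0 S=64.7885 intr=32.8715 cont=32.8362 V=32.8715[EX]; j=1 S=92.2276 intr=5.4324 cont=16.0909 V=16.0909[hold]  S*(1)=64.7885
k=0: j=0 S=77.3000 intr=20.3600 cont=24.0813 V=24.0813[hold]  S*(0)=-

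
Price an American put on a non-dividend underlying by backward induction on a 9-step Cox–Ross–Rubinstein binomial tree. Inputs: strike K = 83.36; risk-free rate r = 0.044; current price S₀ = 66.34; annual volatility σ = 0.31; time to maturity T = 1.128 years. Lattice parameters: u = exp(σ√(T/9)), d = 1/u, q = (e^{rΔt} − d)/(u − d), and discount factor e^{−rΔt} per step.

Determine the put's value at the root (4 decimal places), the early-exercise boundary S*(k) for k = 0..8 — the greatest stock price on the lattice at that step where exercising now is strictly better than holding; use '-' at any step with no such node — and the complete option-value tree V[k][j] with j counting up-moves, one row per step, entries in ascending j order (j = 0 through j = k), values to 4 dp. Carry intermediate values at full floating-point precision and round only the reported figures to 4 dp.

price = 18.7176
boundary = - - 53.2660 59.4446 53.2660 59.4446 53.2660 59.4446 66.3400
tree:
18.7176
24.0778 13.5165
30.0940 18.2743 8.8655
35.6305 23.9154 12.7849 5.0090
40.5915 30.0940 17.8270 7.8389 2.2089
45.0368 35.6305 23.9154 11.8812 3.8469 0.5805
49.0201 40.5915 30.0940 17.2953 6.5499 1.1621 0.0000
52.5894 45.0368 35.6305 23.9154 10.8071 2.3266 0.0000 0.0000
55.7877 49.0201 40.5915 30.0940 17.0200 4.6578 0.0000 0.0000 0.0000
58.6535 52.5894 45.0368 35.6305 23.9154 9.3248 0.0000 0.0000 0.0000 0.0000

params: Δt=0.12533 u=1.11600 d=0.89606 q=0.49773 e^(-rΔt)=0.99450
t_9 payoffs: 58.6535 52.5894 45.0368 35.6305 23.9154 9.3248 0.0000 0.0000 0.0000 0.0000
t_8: node(8,0) S=27.5723 payoff=55.7877 vs cont=55.3292 → 55.7877 [stop]  node(8,1) S=34.3399 payoff=49.0201 vs cont=48.5617 → 49.0201 [stop]  node(8,2) S=42.7685 payoff=40.5915 vs cont=40.1330 → 40.5915 [stop]  node(8,3) S=53.2660 payoff=30.0940 vs cont=29.6356 → 30.0940 [stop]  node(8,4) S=66.3400 payoff=17.0200 vs cont=16.5616 → 17.0200 [stop]  node(8,5) S=82.6230 payoff=0.7370 vs cont=4.6578 → 4.6578 [wait]  node(8,6) S=102.9026 payoff=0.0000 vs cont=0.0000 → 0.0000 [wait]  node(8,7) S=128.1599 payoff=0.0000 vs cont=0.0000 → 0.0000 [wait]  node(8,8) S=159.6164 payoff=0.0000 vs cont=0.0000 → 0.0000 [wait]  ⇒ S*(8)=66.3400
t_7: node(7,0) S=30.7706 payoff=52.5894 vs cont=52.1310 → 52.5894 [stop]  node(7,1) S=38.3232 payoff=45.0368 vs cont=44.5784 → 45.0368 [stop]  node(7,2) S=47.7295 payoff=35.6305 vs cont=35.1720 → 35.6305 [stop]  node(7,3) S=59.4446 payoff=23.9154 vs cont=23.4569 → 23.9154 [stop]  node(7,4) S=74.0352 payoff=9.3248 vs cont=10.8071 → 10.8071 [wait]  node(7,5) S=92.2070 payoff=0.0000 vs cont=2.3266 → 2.3266 [wait]  node(7,6) S=114.8390 payoff=0.0000 vs cont=0.0000 → 0.0000 [wait]  node(7,7) S=143.0260 payoff=0.0000 vs cont=0.0000 → 0.0000 [wait]  ⇒ S*(7)=59.4446
t_6: node(6,0) S=34.3399 payoff=49.0201 vs cont=48.5617 → 49.0201 [stop]  node(6,1) S=42.7685 payoff=40.5915 vs cont=40.1330 → 40.5915 [stop]  node(6,2) S=53.2660 payoff=30.0940 vs cont=29.6356 → 30.0940 [stop]  node(6,3) S=66.3400 payoff=17.0200 vs cont=17.2953 → 17.2953 [wait]  node(6,4) S=82.6230 payoff=0.7370 vs cont=6.5499 → 6.5499 [wait]  node(6,5) S=102.9026 payoff=0.0000 vs cont=1.1621 → 1.1621 [wait]  node(6,6) S=128.1599 payoff=0.0000 vs cont=0.0000 → 0.0000 [wait]  ⇒ S*(6)=53.2660
t_5: node(5,0) S=38.3232 payoff=45.0368 vs cont=44.5784 → 45.0368 [stop]  node(5,1) S=47.7295 payoff=35.6305 vs cont=35.1720 → 35.6305 [stop]  node(5,2) S=59.4446 payoff=23.9154 vs cont=23.5932 → 23.9154 [stop]  node(5,3) S=74.0352 payoff=9.3248 vs cont=11.8812 → 11.8812 [wait]  node(5,4) S=92.2070 payoff=0.0000 vs cont=3.8469 → 3.8469 [wait]  node(5,5) S=114.8390 payoff=0.0000 vs cont=0.5805 → 0.5805 [wait]  ⇒ S*(5)=59.4446
t_4: node(4,0) S=42.7685 payoff=40.5915 vs cont=40.1330 → 40.5915 [stop]  node(4,1) S=53.2660 payoff=30.0940 vs cont=29.6356 → 30.0940 [stop]  node(4,2) S=66.3400 payoff=17.0200 vs cont=17.8270 → 17.8270 [wait]  node(4,3) S=82.6230 payoff=0.7370 vs cont=7.8389 → 7.8389 [wait]  node(4,4) S=102.9026 payoff=0.0000 vs cont=2.2089 → 2.2089 [wait]  ⇒ S*(4)=53.2660
t_3: node(3,0) S=47.7295 payoff=35.6305 vs cont=35.1720 → 35.6305 [stop]  node(3,1) S=59.4446 payoff=23.9154 vs cont=23.8564 → 23.9154 [stop]  node(3,2) S=74.0352 payoff=9.3248 vs cont=12.7849 → 12.7849 [wait]  node(3,3) S=92.2070 payoff=0.0000 vs cont=5.0090 → 5.0090 [wait]  ⇒ S*(3)=59.4446
t_2: node(2,0) S=53.2660 payoff=30.0940 vs cont=29.6356 → 30.0940 [stop]  node(2,1) S=66.3400 payoff=17.0200 vs cont=18.2743 → 18.2743 [wait]  node(2,2) S=82.6230 payoff=0.7370 vs cont=8.8655 → 8.8655 [wait]  ⇒ S*(2)=53.2660
t_1: node(1,0) S=59.4446 payoff=23.9154 vs cont=24.0778 → 24.0778 [wait]  node(1,1) S=74.0352 payoff=9.3248 vs cont=13.5165 → 13.5165 [wait]  ⇒ S*(1)=-
t_0: node(0,0) S=66.3400 payoff=17.0200 vs cont=18.7176 → 18.7176 [wait]  ⇒ S*(0)=-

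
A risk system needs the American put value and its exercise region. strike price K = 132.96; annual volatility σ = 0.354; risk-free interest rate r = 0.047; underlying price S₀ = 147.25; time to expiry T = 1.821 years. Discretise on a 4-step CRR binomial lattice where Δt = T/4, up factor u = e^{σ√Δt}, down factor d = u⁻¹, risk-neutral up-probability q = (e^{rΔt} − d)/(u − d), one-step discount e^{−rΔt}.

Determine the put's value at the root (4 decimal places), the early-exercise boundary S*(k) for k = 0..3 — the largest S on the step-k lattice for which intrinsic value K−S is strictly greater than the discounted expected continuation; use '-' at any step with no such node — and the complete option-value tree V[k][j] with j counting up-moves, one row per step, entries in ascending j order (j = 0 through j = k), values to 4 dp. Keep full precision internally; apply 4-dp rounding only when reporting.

params: Δt=0.45525 u=1.26979 d=0.78753 q=0.48542 e^(-rΔt)=0.97883
t_4 payoffs: 76.3194 41.6346 0.0000 0.0000 0.0000
t_3: node(3,0) S=71.9216 payoff=61.0384 vs cont=58.2237 → 61.0384 [stop]  node(3,1) S=115.9640 payoff=16.9960 vs cont=20.9710 → 20.9710 [wait]  node(3,2) S=186.9766 payoff=0.0000 vs cont=0.0000 → 0.0000 [wait]  node(3,3) S=301.4749 payoff=0.0000 vs cont=0.0000 → 0.0000 [wait]  ⇒ S*(3)=71.9216
t_2: node(2,0) S=91.3254 payoff=41.6346 vs cont=40.7086 → 41.6346 [stop]  node(2,1) S=147.2500 payoff=0.0000 vs cont=10.5629 → 10.5629 [wait]  node(2,2) S=237.4210 payoff=0.0000 vs cont=0.0000 → 0.0000 [wait]  ⇒ S*(2)=91.3254
t_1: node(1,0) S=115.9640 payoff=16.9960 vs cont=25.9899 → 25.9899 [wait]  node(1,1) S=186.9766 payoff=0.0000 vs cont=5.3204 → 5.3204 [wait]  ⇒ S*(1)=-
t_0: node(0,0) S=147.2500 payoff=0.0000 vs cont=15.6188 → 15.6188 [wait]  ⇒ S*(0)=-

price = 15.6188
boundary = - - 91.3254 71.9216
tree:
15.6188
25.9899 5.3204
41.6346 10.5629 0.0000
61.0384 20.9710 0.0000 0.0000
76.3194 41.6346 0.0000 0.0000 0.0000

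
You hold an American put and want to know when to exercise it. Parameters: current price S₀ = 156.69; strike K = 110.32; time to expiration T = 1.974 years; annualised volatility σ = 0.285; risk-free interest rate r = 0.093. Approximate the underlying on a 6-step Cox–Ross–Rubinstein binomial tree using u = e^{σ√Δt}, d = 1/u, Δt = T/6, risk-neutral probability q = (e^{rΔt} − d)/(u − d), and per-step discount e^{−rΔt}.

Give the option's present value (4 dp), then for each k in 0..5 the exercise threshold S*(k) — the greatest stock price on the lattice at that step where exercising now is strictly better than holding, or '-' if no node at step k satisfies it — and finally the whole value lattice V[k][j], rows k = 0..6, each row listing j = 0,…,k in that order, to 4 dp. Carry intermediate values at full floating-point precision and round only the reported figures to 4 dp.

Δt=0.32900  u=1.17759  d=0.84919  q=0.55383  discount=0.96987
step 6 (expiry): payoffs max(K−S,0) = 51.5613 28.8380 0.0000 0.0000 0.0000 0.0000 0.0000
step 5: (k=5,j=0): S=69.1937, (K−S)⁺=41.1263, hold=37.8019 ⇒ V=41.1263 exercise | (k=5,j=1): S=95.9526, (K−S)⁺=14.3674, hold=12.4789 ⇒ V=14.3674 exercise | (k=5,j=2): S=133.0597, (K−S)⁺=0.0000, hold=0.0000 ⇒ V=0.0000 continue | (k=5,j=3): S=184.5169, (K−S)⁺=0.0000, hold=0.0000 ⇒ V=0.0000 continue | (k=5,j=4): S=255.8739, (K−S)⁺=0.0000, hold=0.0000 ⇒ V=0.0000 continue | (k=5,j=5): S=354.8263, (K−S)⁺=0.0000, hold=0.0000 ⇒ V=0.0000 continue  boundary S*=95.9526
step 4: (k=4,j=0): S=81.4820, (K−S)⁺=28.8380, hold=25.5137 ⇒ V=28.8380 exercise | (k=4,j=1): S=112.9930, (K−S)⁺=0.0000, hold=6.2171 ⇒ V=6.2171 continue | (k=4,j=2): S=156.6900, (K−S)⁺=0.0000, hold=0.0000 ⇒ V=0.0000 continue | (k=4,j=3): S=217.2857, (K−S)⁺=0.0000, hold=0.0000 ⇒ V=0.0000 continue | (k=4,j=4): S=301.3151, (K−S)⁺=0.0000, hold=0.0000 ⇒ V=0.0000 continue  boundary S*=81.4820
step 3: (k=3,j=0): S=95.9526, (K−S)⁺=14.3674, hold=15.8184 ⇒ V=15.8184 continue | (k=3,j=1): S=133.0597, (K−S)⁺=0.0000, hold=2.6903 ⇒ V=2.6903 continue | (k=3,j=2): S=184.5169, (K−S)⁺=0.0000, hold=0.0000 ⇒ V=0.0000 continue | (k=3,j=3): S=255.8739, (K−S)⁺=0.0000, hold=0.0000 ⇒ V=0.0000 continue  boundary S*=-
step 2: (k=2,j=0): S=112.9930, (K−S)⁺=0.0000, hold=8.2900 ⇒ V=8.2900 continue | (k=2,j=1): S=156.6900, (K−S)⁺=0.0000, hold=1.1642 ⇒ V=1.1642 continue | (k=2,j=2): S=217.2857, (K−S)⁺=0.0000, hold=0.0000 ⇒ V=0.0000 continue  boundary S*=-
step 1: (k=1,j=0): S=133.0597, (K−S)⁺=0.0000, hold=4.2126 ⇒ V=4.2126 continue | (k=1,j=1): S=184.5169, (K−S)⁺=0.0000, hold=0.5038 ⇒ V=0.5038 continue  boundary S*=-
step 0: (k=0,j=0): S=156.6900, (K−S)⁺=0.0000, hold=2.0935 ⇒ V=2.0935 continue  boundary S*=-

price = 2.0935
boundary = - - - - 81.4820 95.9526
tree:
2.0935
4.2126 0.5038
8.2900 1.1642 0.0000
15.8184 2.6903 0.0000 0.0000
28.8380 6.2171 0.0000 0.0000 0.0000
41.1263 14.3674 0.0000 0.0000 0.0000 0.0000
51.5613 28.8380 0.0000 0.0000 0.0000 0.0000 0.0000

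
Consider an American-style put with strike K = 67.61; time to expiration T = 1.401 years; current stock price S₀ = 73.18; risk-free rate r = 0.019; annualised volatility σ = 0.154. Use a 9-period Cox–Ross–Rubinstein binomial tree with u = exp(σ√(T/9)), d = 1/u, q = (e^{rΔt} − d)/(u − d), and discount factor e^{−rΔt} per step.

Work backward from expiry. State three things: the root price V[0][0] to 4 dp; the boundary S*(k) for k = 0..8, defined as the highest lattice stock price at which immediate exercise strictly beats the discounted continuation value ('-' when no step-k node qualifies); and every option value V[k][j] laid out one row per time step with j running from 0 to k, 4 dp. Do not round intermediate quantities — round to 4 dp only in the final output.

price = 2.2478
boundary = - - - - - 54.0074 57.3907 54.0074 57.3907
tree:
2.2478
3.4395 1.1122
5.1201 1.8395 0.4175
7.3797 2.9717 0.7588 0.0910
10.2416 4.6639 1.3576 0.1859 0.0000
13.6026 7.0613 2.3801 0.3799 0.0000 0.0000
16.7864 10.2193 4.0582 0.7764 0.0000 0.0000 0.0000
19.7825 13.6026 6.6468 1.5864 0.0000 0.0000 0.0000 0.0000
22.6020 16.7864 10.2193 3.2417 0.0000 0.0000 0.0000 0.0000 0.0000
25.2552 19.7825 13.6026 6.6242 0.0000 0.0000 0.0000 0.0000 0.0000 0.0000

Δt=0.15567  u=1.06264  d=0.94105  q=0.50917  discount=0.99705
step 9 (expiry): payoffs max(K−S,0) = 25.2552 19.7825 13.6026 6.6242 0.0000 0.0000 0.0000 0.0000 0.0000 0.0000
step 8: (k=8,j=0): S=45.0080, (K−S)⁺=22.6020, hold=22.4023 ⇒ V=22.6020 exercise | (k=8,j=1): S=50.8236, (K−S)⁺=16.7864, hold=16.5867 ⇒ V=16.7864 exercise | (k=8,j=2): S=57.3907, (K−S)⁺=10.2193, hold=10.0197 ⇒ V=10.2193 exercise | (k=8,j=3): S=64.8062, (K−S)⁺=2.8038, hold=3.2417 ⇒ V=3.2417 continue | (k=8,j=4): S=73.1800, (K−S)⁺=0.0000, hold=0.0000 ⇒ V=0.0000 continue | (k=8,j=5): S=82.6357, (K−S)⁺=0.0000, hold=0.0000 ⇒ V=0.0000 continue | (k=8,j=6): S=93.3133, (K−S)⁺=0.0000, hold=0.0000 ⇒ V=0.0000 continue | (k=8,j=7): S=105.3705, (K−S)⁺=0.0000, hold=0.0000 ⇒ V=0.0000 continue | (k=8,j=8): S=118.9857, (K−S)⁺=0.0000, hold=0.0000 ⇒ V=0.0000 continue  boundary S*=57.3907
step 7: (k=7,j=0): S=47.8275, (K−S)⁺=19.7825, hold=19.5828 ⇒ V=19.7825 exercise | (k=7,j=1): S=54.0074, (K−S)⁺=13.6026, hold=13.4029 ⇒ V=13.6026 exercise | (k=7,j=2): S=60.9858, (K−S)⁺=6.6242, hold=6.6468 ⇒ V=6.6468 continue | (k=7,j=3): S=68.8660, (K−S)⁺=0.0000, hold=1.5864 ⇒ V=1.5864 continue | (k=7,j=4): S=77.7643, (K−S)⁺=0.0000, hold=0.0000 ⇒ V=0.0000 continue | (k=7,j=5): S=87.8124, (K−S)⁺=0.0000, hold=0.0000 ⇒ V=0.0000 continue | (k=7,j=6): S=99.1588, (K−S)⁺=0.0000, hold=0.0000 ⇒ V=0.0000 continue | (k=7,j=7): S=111.9713, (K−S)⁺=0.0000, hold=0.0000 ⇒ V=0.0000 continue  boundary S*=54.0074
step 6: (k=6,j=0): S=50.8236, (K−S)⁺=16.7864, hold=16.5867 ⇒ V=16.7864 exercise | (k=6,j=1): S=57.3907, (K−S)⁺=10.2193, hold=10.0312 ⇒ V=10.2193 exercise | (k=6,j=2): S=64.8062, (K−S)⁺=2.8038, hold=4.0582 ⇒ V=4.0582 continue | (k=6,j=3): S=73.1800, (K−S)⁺=0.0000, hold=0.7764 ⇒ V=0.7764 continue | (k=6,j=4): S=82.6357, (K−S)⁺=0.0000, hold=0.0000 ⇒ V=0.0000 continue | (k=6,j=5): S=93.3133, (K−S)⁺=0.0000, hold=0.0000 ⇒ V=0.0000 continue | (k=6,j=6): S=105.3705, (K−S)⁺=0.0000, hold=0.0000 ⇒ V=0.0000 continue  boundary S*=57.3907
step 5: (k=5,j=0): S=54.0074, (K−S)⁺=13.6026, hold=13.4029 ⇒ V=13.6026 exercise | (k=5,j=1): S=60.9858, (K−S)⁺=6.6242, hold=7.0613 ⇒ V=7.0613 continue | (k=5,j=2): S=68.8660, (K−S)⁺=0.0000, hold=2.3801 ⇒ V=2.3801 continue | (k=5,j=3): S=77.7643, (K−S)⁺=0.0000, hold=0.3799 ⇒ V=0.3799 continue | (k=5,j=4): S=87.8124, (K−S)⁺=0.0000, hold=0.0000 ⇒ V=0.0000 continue | (k=5,j=5): S=99.1588, (K−S)⁺=0.0000, hold=0.0000 ⇒ V=0.0000 continue  boundary S*=54.0074
step 4: (k=4,j=0): S=57.3907, (K−S)⁺=10.2193, hold=10.2416 ⇒ V=10.2416 continue | (k=4,j=1): S=64.8062, (K−S)⁺=2.8038, hold=4.6639 ⇒ V=4.6639 continue | (k=4,j=2): S=73.1800, (K−S)⁺=0.0000, hold=1.3576 ⇒ V=1.3576 continue | (k=4,j=3): S=82.6357, (K−S)⁺=0.0000, hold=0.1859 ⇒ V=0.1859 continue | (k=4,j=4): S=93.3133, (K−S)⁺=0.0000, hold=0.0000 ⇒ V=0.0000 continue  boundary S*=-
step 3: (k=3,j=0): S=60.9858, (K−S)⁺=6.6242, hold=7.3797 ⇒ V=7.3797 continue | (k=3,j=1): S=68.8660, (K−S)⁺=0.0000, hold=2.9717 ⇒ V=2.9717 continue | (k=3,j=2): S=77.7643, (K−S)⁺=0.0000, hold=0.7588 ⇒ V=0.7588 continue | (k=3,j=3): S=87.8124, (K−S)⁺=0.0000, hold=0.0910 ⇒ V=0.0910 continue  boundary S*=-
step 2: (k=2,j=0): S=64.8062, (K−S)⁺=2.8038, hold=5.1201 ⇒ V=5.1201 continue | (k=2,j=1): S=73.1800, (K−S)⁺=0.0000, hold=1.8395 ⇒ V=1.8395 continue | (k=2,j=2): S=82.6357, (K−S)⁺=0.0000, hold=0.4175 ⇒ V=0.4175 continue  boundary S*=-
step 1: (k=1,j=0): S=68.8660, (K−S)⁺=0.0000, hold=3.4395 ⇒ V=3.4395 continue | (k=1,j=1): S=77.7643, (K−S)⁺=0.0000, hold=1.1122 ⇒ V=1.1122 continue  boundary S*=-
step 0: (k=0,j=0): S=73.1800, (K−S)⁺=0.0000, hold=2.2478 ⇒ V=2.2478 continue  boundary S*=-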